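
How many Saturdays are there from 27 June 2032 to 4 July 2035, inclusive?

157 Saturdays

27 June 2032 is a Sunday.
That's 1103 days from start to end, counting both.
1103 = 7 × 157 + 4, so there are 157 full weeks plus 4 extra days.
Each full week contributes one Saturday: 157 so far.
The 4 extra days are Sunday, Monday, Tuesday, Wednesday — none qualify.
Total: 157 + 0 = 157.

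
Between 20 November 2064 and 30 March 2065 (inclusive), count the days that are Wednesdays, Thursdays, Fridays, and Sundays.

20 November 2064 is a Thursday.
That's 131 days from start to end, counting both.
131 = 7 × 18 + 5, so there are 18 full weeks plus 5 extra days.
Each full week contributes 4 days from the set (Wed, Thu, Fri, Sun): 18 × 4 = 72.
The 5 extra days are Thu, Fri, Sat, Sun, Mon — 3 of them qualify.
Total: 72 + 3 = 75.

75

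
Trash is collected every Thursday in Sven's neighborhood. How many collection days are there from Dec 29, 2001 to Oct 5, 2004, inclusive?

144

Dec 29, 2001 is a Saturday.
From Dec 29, 2001 to Oct 5, 2004 is 1012 days inclusive.
1012 = 7 × 144 + 4, so there are 144 full weeks plus 4 extra days.
Each full week contributes one Thursday: 144 so far.
The 4 extra days are Sat, Sun, Mon, Tue — none qualify.
Total: 144 + 0 = 144.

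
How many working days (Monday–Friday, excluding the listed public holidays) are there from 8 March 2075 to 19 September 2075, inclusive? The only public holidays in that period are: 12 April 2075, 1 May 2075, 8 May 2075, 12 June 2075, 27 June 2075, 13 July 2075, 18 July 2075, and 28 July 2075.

134

8 March 2075 is a Friday.
That's 196 days from start to end, counting both.
196 = 7 × 28, so the span is exactly 28 full weeks.
Each full week contributes 5 weekdays (Mon–Fri): 28 × 5 = 140.
Holidays: 12 April 2075 (Fri); 1 May 2075 (Wed); 8 May 2075 (Wed); 12 June 2075 (Wed); 27 June 2075 (Thu); 13 July 2075 (Sat); 18 July 2075 (Thu); 28 July 2075 (Sun).
6 of the 8 holidays fall on weekdays; the rest are weekends and were already excluded.
Business days: 140 − 6 = 134.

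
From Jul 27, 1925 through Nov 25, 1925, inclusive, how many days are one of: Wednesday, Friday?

35

Jul 27, 1925 is a Monday.
The range spans 122 days (inclusive of both endpoints).
122 = 7 × 17 + 3, so there are 17 full weeks plus 3 extra days.
Each full week contributes 2 days from the set (Wed, Fri): 17 × 2 = 34.
The 3 extra days are Monday, Tuesday, Wednesday — 1 of them qualifies.
Total: 34 + 1 = 35.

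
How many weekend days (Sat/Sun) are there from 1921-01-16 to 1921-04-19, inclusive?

1921-01-16 is a Sunday.
From 1921-01-16 to 1921-04-19 is 94 days inclusive.
94 = 7 × 13 + 3, so there are 13 full weeks plus 3 extra days.
Each full week contributes 2 weekend days (Sat, Sun): 13 × 2 = 26.
The 3 extra days are Sunday, Monday, Tuesday — 1 of them qualifies.
Total: 26 + 1 = 27.

27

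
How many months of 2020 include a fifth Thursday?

5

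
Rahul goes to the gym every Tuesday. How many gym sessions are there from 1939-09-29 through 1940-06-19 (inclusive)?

38

1939-09-29 is a Friday.
The range spans 265 days (inclusive of both endpoints).
265 = 7 × 37 + 6, so there are 37 full weeks plus 6 extra days.
Each full week contributes one Tuesday: 37 so far.
The 6 extra days are Fri, Sat, Sun, Mon, Tue, Wed — 1 of them qualifies.
Total: 37 + 1 = 38.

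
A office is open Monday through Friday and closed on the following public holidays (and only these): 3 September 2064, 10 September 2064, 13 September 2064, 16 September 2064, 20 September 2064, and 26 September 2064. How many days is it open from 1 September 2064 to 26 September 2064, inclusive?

1 September 2064 is a Monday.
From 1 September 2064 to 26 September 2064 is 26 days inclusive.
26 = 7 × 3 + 5, so there are 3 full weeks plus 5 extra days.
Each full week contributes 5 weekdays (Mon–Fri): 3 × 5 = 15.
The 5 extra days are Monday, Tuesday, Wednesday, Thursday, Friday — 5 of them qualify.
Total: 15 + 5 = 20.
Holidays: 3 September 2064 (Wed); 10 September 2064 (Wed); 13 September 2064 (Sat); 16 September 2064 (Tue); 20 September 2064 (Sat); 26 September 2064 (Fri).
4 of the 6 holidays fall on weekdays; the rest are weekends and were already excluded.
Business days: 20 − 4 = 16.

16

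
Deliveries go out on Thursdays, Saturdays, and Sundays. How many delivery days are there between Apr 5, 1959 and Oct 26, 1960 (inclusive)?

244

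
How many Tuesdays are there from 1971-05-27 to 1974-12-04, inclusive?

184 Tuesdays

1971-05-27 is a Thursday.
From 1971-05-27 to 1974-12-04 is 1288 days inclusive.
1288 = 7 × 184, so the span is exactly 184 full weeks.
Each full week contributes one Tuesday: 184 so far.
Total: 184.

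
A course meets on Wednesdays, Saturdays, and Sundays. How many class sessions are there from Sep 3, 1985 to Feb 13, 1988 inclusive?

383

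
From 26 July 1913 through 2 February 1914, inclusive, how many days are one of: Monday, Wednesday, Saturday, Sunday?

111

26 July 1913 is a Saturday.
That's 192 days from start to end, counting both.
192 = 7 × 27 + 3, so there are 27 full weeks plus 3 extra days.
Each full week contributes 4 days from the set (Mon, Wed, Sat, Sun): 27 × 4 = 108.
The 3 extra days are Sat, Sun, Mon — 3 of them qualify.
Total: 108 + 3 = 111.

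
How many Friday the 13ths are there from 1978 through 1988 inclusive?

20

Friday-the-13ths by year:
1978: Jan, Oct
1979: Apr, Jul
1980: Jun
1981: Feb, Mar, Nov
1982: Aug
1983: May
1984: Jan, Apr, Jul
1985: Sep, Dec
1986: Jun
1987: Feb, Mar, Nov
1988: May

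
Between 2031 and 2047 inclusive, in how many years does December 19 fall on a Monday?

Day of week of December 19 in each year:
2031: Fri, 2032: Sun, 2033: Mon ✓, 2034: Tue, 2035: Wed, 2036: Fri, 2037: Sat, 2038: Sun, 2039: Mon ✓, 2040: Wed, 2041: Thu, 2042: Fri, 2043: Sat, 2044: Mon ✓, 2045: Tue, 2046: Wed, 2047: Thu
Mondays: 2033, 2039, 2044.

3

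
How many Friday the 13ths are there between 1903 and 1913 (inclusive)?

19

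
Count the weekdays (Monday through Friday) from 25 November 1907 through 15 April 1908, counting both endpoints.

25 November 1907 is a Monday.
That's 143 days from start to end, counting both.
143 = 7 × 20 + 3, so there are 20 full weeks plus 3 extra days.
Each full week contributes 5 weekdays (Mon–Fri): 20 × 5 = 100.
The 3 extra days are Mon, Tue, Wed — 3 of them qualify.
Total: 100 + 3 = 103.

103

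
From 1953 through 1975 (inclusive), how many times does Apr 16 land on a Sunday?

Day of week of April 16 in each year:
1953: Thu, 1954: Fri, 1955: Sat, 1956: Mon, 1957: Tue, 1958: Wed, 1959: Thu, 1960: Sat, 1961: Sun ✓, 1962: Mon, 1963: Tue, 1964: Thu, 1965: Fri, 1966: Sat, 1967: Sun ✓, 1968: Tue, 1969: Wed, 1970: Thu, 1971: Fri, 1972: Sun ✓, 1973: Mon, 1974: Tue, 1975: Wed
Sundays: 1961, 1967, 1972.

3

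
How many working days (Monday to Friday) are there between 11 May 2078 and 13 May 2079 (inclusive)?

263

11 May 2078 is a Wednesday.
The range spans 368 days (inclusive of both endpoints).
368 = 7 × 52 + 4, so there are 52 full weeks plus 4 extra days.
Each full week contributes 5 weekdays (Mon–Fri): 52 × 5 = 260.
The 4 extra days are Wednesday, Thursday, Friday, Saturday — 3 of them qualify.
Total: 260 + 3 = 263.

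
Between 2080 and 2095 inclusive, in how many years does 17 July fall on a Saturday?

Day of week of July 17 in each year:
2080: Wed, 2081: Thu, 2082: Fri, 2083: Sat ✓, 2084: Mon, 2085: Tue, 2086: Wed, 2087: Thu, 2088: Sat ✓, 2089: Sun, 2090: Mon, 2091: Tue, 2092: Thu, 2093: Fri, 2094: Sat ✓, 2095: Sun
Saturdays: 2083, 2088, 2094.

3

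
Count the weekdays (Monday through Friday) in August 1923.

Aug 1, 1923 is a Wednesday.
The range spans 31 days (inclusive of both endpoints).
31 = 7 × 4 + 3, so there are 4 full weeks plus 3 extra days.
Each full week contributes 5 weekdays (Mon–Fri): 4 × 5 = 20.
The 3 extra days are Wed, Thu, Fri — 3 of them qualify.
Total: 20 + 3 = 23.

23 weekdays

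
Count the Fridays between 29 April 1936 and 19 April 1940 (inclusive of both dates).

29 April 1936 is a Wednesday.
From 29 April 1936 to 19 April 1940 is 1452 days inclusive.
1452 = 7 × 207 + 3, so there are 207 full weeks plus 3 extra days.
Each full week contributes one Friday: 207 so far.
The 3 extra days are Wednesday, Thursday, Friday — 1 of them qualifies.
Total: 207 + 1 = 208.

208 Fridays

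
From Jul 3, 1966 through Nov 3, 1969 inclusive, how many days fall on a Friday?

174

Jul 3, 1966 is a Sunday.
From Jul 3, 1966 to Nov 3, 1969 is 1220 days inclusive.
1220 = 7 × 174 + 2, so there are 174 full weeks plus 2 extra days.
Each full week contributes one Friday: 174 so far.
The 2 extra days are Sunday, Monday — none qualify.
Total: 174 + 0 = 174.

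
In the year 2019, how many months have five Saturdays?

4

A month has five Saturdays exactly when Saturday falls within its first (length − 28) days.
Jan: 31 days, starts Tue → 5 of Tue, Wed, Thu
Feb: 28 days, starts Fri → 5 of (none)
Mar: 31 days, starts Fri → 5 of Fri, Sat, Sun ✓
Apr: 30 days, starts Mon → 5 of Mon, Tue
May: 31 days, starts Wed → 5 of Wed, Thu, Fri
Jun: 30 days, starts Sat → 5 of Sat, Sun ✓
Jul: 31 days, starts Mon → 5 of Mon, Tue, Wed
Aug: 31 days, starts Thu → 5 of Thu, Fri, Sat ✓
Sep: 30 days, starts Sun → 5 of Sun, Mon
Oct: 31 days, starts Tue → 5 of Tue, Wed, Thu
Nov: 30 days, starts Fri → 5 of Fri, Sat ✓
Dec: 31 days, starts Sun → 5 of Sun, Mon, Tue
Months with five Saturdays: Mar, Jun, Aug, Nov.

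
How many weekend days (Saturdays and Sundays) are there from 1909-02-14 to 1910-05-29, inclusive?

135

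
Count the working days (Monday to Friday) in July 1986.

July 1, 1986 is a Tuesday.
The range spans 31 days (inclusive of both endpoints).
31 = 7 × 4 + 3, so there are 4 full weeks plus 3 extra days.
Each full week contributes 5 weekdays (Mon–Fri): 4 × 5 = 20.
The 3 extra days are Tuesday, Wednesday, Thursday — 3 of them qualify.
Total: 20 + 3 = 23.

23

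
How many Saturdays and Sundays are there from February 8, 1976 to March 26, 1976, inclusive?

13

February 8, 1976 is a Sunday.
The range spans 48 days (inclusive of both endpoints).
48 = 7 × 6 + 6, so there are 6 full weeks plus 6 extra days.
Each full week contributes 2 weekend days (Sat, Sun): 6 × 2 = 12.
The 6 extra days are Sunday, Monday, Tuesday, Wednesday, Thursday, Friday — 1 of them qualifies.
Total: 12 + 1 = 13.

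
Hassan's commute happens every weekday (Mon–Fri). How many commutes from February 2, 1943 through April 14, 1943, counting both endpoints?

February 2, 1943 is a Tuesday.
The range spans 72 days (inclusive of both endpoints).
72 = 7 × 10 + 2, so there are 10 full weeks plus 2 extra days.
Each full week contributes 5 weekdays (Mon–Fri): 10 × 5 = 50.
The 2 extra days are Tue, Wed — 2 of them qualify.
Total: 50 + 2 = 52.

52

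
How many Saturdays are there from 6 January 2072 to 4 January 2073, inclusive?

6 January 2072 is a Wednesday.
From 6 January 2072 to 4 January 2073 is 365 days inclusive.
365 = 7 × 52 + 1, so there are 52 full weeks plus 1 extra day.
Each full week contributes one Saturday: 52 so far.
The 1 extra day is Wed — none qualify.
Total: 52 + 0 = 52.

52 Saturdays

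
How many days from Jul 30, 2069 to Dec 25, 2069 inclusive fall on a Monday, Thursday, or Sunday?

Jul 30, 2069 is a Tuesday.
That's 149 days from start to end, counting both.
149 = 7 × 21 + 2, so there are 21 full weeks plus 2 extra days.
Each full week contributes 3 days from the set (Mon, Thu, Sun): 21 × 3 = 63.
The 2 extra days are Tuesday, Wednesday — none qualify.
Total: 63 + 0 = 63.

63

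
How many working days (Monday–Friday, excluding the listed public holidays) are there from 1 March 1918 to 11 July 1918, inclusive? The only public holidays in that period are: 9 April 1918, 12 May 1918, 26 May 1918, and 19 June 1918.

93

1 March 1918 is a Friday.
That's 133 days from start to end, counting both.
133 = 7 × 19, so the span is exactly 19 full weeks.
Each full week contributes 5 weekdays (Mon–Fri): 19 × 5 = 95.
Total: 95.
Holidays: 9 April 1918 (Tue); 12 May 1918 (Sun); 26 May 1918 (Sun); 19 June 1918 (Wed).
2 of the 4 holidays fall on weekdays; the rest are weekends and were already excluded.
Business days: 95 − 2 = 93.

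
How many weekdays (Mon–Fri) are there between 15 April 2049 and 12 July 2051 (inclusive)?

15 April 2049 is a Thursday.
From 15 April 2049 to 12 July 2051 is 819 days inclusive.
819 = 7 × 117, so the span is exactly 117 full weeks.
Each full week contributes 5 weekdays (Mon–Fri): 117 × 5 = 585.

585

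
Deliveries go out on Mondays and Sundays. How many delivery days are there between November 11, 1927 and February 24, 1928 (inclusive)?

30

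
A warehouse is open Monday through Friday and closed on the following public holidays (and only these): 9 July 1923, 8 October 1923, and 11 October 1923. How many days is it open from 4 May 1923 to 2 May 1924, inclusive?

4 May 1923 is a Friday.
The range spans 365 days (inclusive of both endpoints).
365 = 7 × 52 + 1, so there are 52 full weeks plus 1 extra day.
Each full week contributes 5 weekdays (Mon–Fri): 52 × 5 = 260.
The 1 extra day is Fri — 1 of them qualifies.
Total: 260 + 1 = 261.
Holidays: 9 July 1923 (Mon); 8 October 1923 (Mon); 11 October 1923 (Thu).
All 3 holidays fall on weekdays, so subtract 3.
Business days: 261 − 3 = 258.

258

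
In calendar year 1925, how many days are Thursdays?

53

1925-01-01 is a Thursday.
The range spans 365 days (inclusive of both endpoints).
365 = 7 × 52 + 1, so there are 52 full weeks plus 1 extra day.
Each full week contributes one Thursday: 52 so far.
The 1 extra day is Thu — 1 of them qualifies.
Total: 52 + 1 = 53.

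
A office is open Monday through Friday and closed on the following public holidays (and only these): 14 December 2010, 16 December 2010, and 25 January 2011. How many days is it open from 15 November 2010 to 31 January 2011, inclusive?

53 business days

15 November 2010 is a Monday.
From 15 November 2010 to 31 January 2011 is 78 days inclusive.
78 = 7 × 11 + 1, so there are 11 full weeks plus 1 extra day.
Each full week contributes 5 weekdays (Mon–Fri): 11 × 5 = 55.
The 1 extra day is Monday — 1 of them qualifies.
Total: 55 + 1 = 56.
Holidays: 14 December 2010 (Tue); 16 December 2010 (Thu); 25 January 2011 (Tue).
All 3 holidays fall on weekdays, so subtract 3.
Business days: 56 − 3 = 53.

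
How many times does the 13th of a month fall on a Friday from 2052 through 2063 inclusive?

Friday-the-13ths by year:
2052: Sep, Dec
2053: Jun
2054: Feb, Mar, Nov
2055: Aug
2056: Oct
2057: Apr, Jul
2058: Sep, Dec
2059: Jun
2060: Feb, Aug
2061: May
2062: Jan, Oct
2063: Apr, Jul

20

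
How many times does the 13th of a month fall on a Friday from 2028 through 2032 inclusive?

8

Friday-the-13ths by year:
2028: Oct
2029: Apr, Jul
2030: Sep, Dec
2031: Jun
2032: Feb, Aug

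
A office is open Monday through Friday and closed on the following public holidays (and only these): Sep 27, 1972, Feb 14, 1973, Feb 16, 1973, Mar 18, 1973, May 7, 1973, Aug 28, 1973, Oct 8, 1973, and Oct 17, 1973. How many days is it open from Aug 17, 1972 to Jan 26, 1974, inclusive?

Aug 17, 1972 is a Thursday.
From Aug 17, 1972 to Jan 26, 1974 is 528 days inclusive.
528 = 7 × 75 + 3, so there are 75 full weeks plus 3 extra days.
Each full week contributes 5 weekdays (Mon–Fri): 75 × 5 = 375.
The 3 extra days are Thursday, Friday, Saturday — 2 of them qualify.
Total: 375 + 2 = 377.
Holidays: Sep 27, 1972 (Wed); Feb 14, 1973 (Wed); Feb 16, 1973 (Fri); Mar 18, 1973 (Sun); May 7, 1973 (Mon); Aug 28, 1973 (Tue); Oct 8, 1973 (Mon); Oct 17, 1973 (Wed).
7 of the 8 holidays fall on weekdays; the rest are weekends and were already excluded.
Business days: 377 − 7 = 370.

370 business days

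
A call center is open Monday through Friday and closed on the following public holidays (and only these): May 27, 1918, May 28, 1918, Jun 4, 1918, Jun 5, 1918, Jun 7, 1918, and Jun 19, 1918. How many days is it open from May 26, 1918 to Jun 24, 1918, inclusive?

15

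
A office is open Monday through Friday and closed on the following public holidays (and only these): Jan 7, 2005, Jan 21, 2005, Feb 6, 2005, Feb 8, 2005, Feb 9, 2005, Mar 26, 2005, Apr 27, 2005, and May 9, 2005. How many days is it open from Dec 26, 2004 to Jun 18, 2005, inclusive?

Dec 26, 2004 is a Sunday.
The range spans 175 days (inclusive of both endpoints).
175 = 7 × 25, so the span is exactly 25 full weeks.
Each full week contributes 5 weekdays (Mon–Fri): 25 × 5 = 125.
Holidays: Jan 7, 2005 (Fri); Jan 21, 2005 (Fri); Feb 6, 2005 (Sun); Feb 8, 2005 (Tue); Feb 9, 2005 (Wed); Mar 26, 2005 (Sat); Apr 27, 2005 (Wed); May 9, 2005 (Mon).
6 of the 8 holidays fall on weekdays; the rest are weekends and were already excluded.
Business days: 125 − 6 = 119.

119 business days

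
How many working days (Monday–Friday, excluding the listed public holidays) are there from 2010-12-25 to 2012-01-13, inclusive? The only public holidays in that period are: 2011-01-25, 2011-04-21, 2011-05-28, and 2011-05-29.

273 working days

2010-12-25 is a Saturday.
That's 385 days from start to end, counting both.
385 = 7 × 55, so the span is exactly 55 full weeks.
Each full week contributes 5 weekdays (Mon–Fri): 55 × 5 = 275.
Total: 275.
Holidays: 2011-01-25 (Tue); 2011-04-21 (Thu); 2011-05-28 (Sat); 2011-05-29 (Sun).
2 of the 4 holidays fall on weekdays; the rest are weekends and were already excluded.
Business days: 275 − 2 = 273.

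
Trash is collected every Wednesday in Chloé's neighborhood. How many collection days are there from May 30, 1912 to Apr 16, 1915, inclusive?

150 Wednesdays

May 30, 1912 is a Thursday.
That's 1052 days from start to end, counting both.
1052 = 7 × 150 + 2, so there are 150 full weeks plus 2 extra days.
Each full week contributes one Wednesday: 150 so far.
The 2 extra days are Thursday, Friday — none qualify.
Total: 150 + 0 = 150.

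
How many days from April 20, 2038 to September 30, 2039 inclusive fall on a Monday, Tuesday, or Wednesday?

227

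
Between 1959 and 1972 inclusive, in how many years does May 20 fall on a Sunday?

1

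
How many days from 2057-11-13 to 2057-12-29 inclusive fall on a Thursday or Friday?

14

2057-11-13 is a Tuesday.
The range spans 47 days (inclusive of both endpoints).
47 = 7 × 6 + 5, so there are 6 full weeks plus 5 extra days.
Each full week contributes 2 days from the set (Thu, Fri): 6 × 2 = 12.
The 5 extra days are Tue, Wed, Thu, Fri, Sat — 2 of them qualify.
Total: 12 + 2 = 14.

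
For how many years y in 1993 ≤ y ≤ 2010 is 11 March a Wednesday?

2

Day of week of March 11 in each year:
1993: Thu, 1994: Fri, 1995: Sat, 1996: Mon, 1997: Tue, 1998: Wed ✓, 1999: Thu, 2000: Sat, 2001: Sun, 2002: Mon, 2003: Tue, 2004: Thu, 2005: Fri, 2006: Sat, 2007: Sun, 2008: Tue, 2009: Wed ✓, 2010: Thu
Wednesdays: 1998, 2009.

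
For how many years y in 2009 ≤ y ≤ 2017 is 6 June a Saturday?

2

Day of week of June 6 in each year:
2009: Sat ✓, 2010: Sun, 2011: Mon, 2012: Wed, 2013: Thu, 2014: Fri, 2015: Sat ✓, 2016: Mon, 2017: Tue
Saturdays: 2009, 2015.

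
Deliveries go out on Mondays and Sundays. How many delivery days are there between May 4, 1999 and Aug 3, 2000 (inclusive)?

May 4, 1999 is a Tuesday.
That's 458 days from start to end, counting both.
458 = 7 × 65 + 3, so there are 65 full weeks plus 3 extra days.
Each full week contributes 2 days from the set (Mon, Sun): 65 × 2 = 130.
The 3 extra days are Tue, Wed, Thu — none qualify.
Total: 130 + 0 = 130.

130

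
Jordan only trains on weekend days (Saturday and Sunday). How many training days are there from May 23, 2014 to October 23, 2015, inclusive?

148

May 23, 2014 is a Friday.
That's 519 days from start to end, counting both.
519 = 7 × 74 + 1, so there are 74 full weeks plus 1 extra day.
Each full week contributes 2 weekend days (Sat, Sun): 74 × 2 = 148.
The 1 extra day is Friday — none qualify.
Total: 148 + 0 = 148.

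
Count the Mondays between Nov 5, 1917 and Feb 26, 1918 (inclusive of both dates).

Nov 5, 1917 is a Monday.
The range spans 114 days (inclusive of both endpoints).
114 = 7 × 16 + 2, so there are 16 full weeks plus 2 extra days.
Each full week contributes one Monday: 16 so far.
The 2 extra days are Monday, Tuesday — 1 of them qualifies.
Total: 16 + 1 = 17.

17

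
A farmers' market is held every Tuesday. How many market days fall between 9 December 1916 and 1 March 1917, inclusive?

12 Tuesdays

9 December 1916 is a Saturday.
That's 83 days from start to end, counting both.
83 = 7 × 11 + 6, so there are 11 full weeks plus 6 extra days.
Each full week contributes one Tuesday: 11 so far.
The 6 extra days are Saturday, Sunday, Monday, Tuesday, Wednesday, Thursday — 1 of them qualifies.
Total: 11 + 1 = 12.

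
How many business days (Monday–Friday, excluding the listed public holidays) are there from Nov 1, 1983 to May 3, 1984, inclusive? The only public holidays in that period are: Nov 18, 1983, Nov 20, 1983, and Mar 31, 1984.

Nov 1, 1983 is a Tuesday.
That's 185 days from start to end, counting both.
185 = 7 × 26 + 3, so there are 26 full weeks plus 3 extra days.
Each full week contributes 5 weekdays (Mon–Fri): 26 × 5 = 130.
The 3 extra days are Tuesday, Wednesday, Thursday — 3 of them qualify.
Total: 130 + 3 = 133.
Holidays: Nov 18, 1983 (Fri); Nov 20, 1983 (Sun); Mar 31, 1984 (Sat).
1 of the 3 holidays fall on weekdays; the rest are weekends and were already excluded.
Business days: 133 − 1 = 132.

132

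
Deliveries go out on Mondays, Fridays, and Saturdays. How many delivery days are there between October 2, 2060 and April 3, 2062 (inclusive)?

236

October 2, 2060 is a Saturday.
That's 549 days from start to end, counting both.
549 = 7 × 78 + 3, so there are 78 full weeks plus 3 extra days.
Each full week contributes 3 days from the set (Mon, Fri, Sat): 78 × 3 = 234.
The 3 extra days are Saturday, Sunday, Monday — 2 of them qualify.
Total: 234 + 2 = 236.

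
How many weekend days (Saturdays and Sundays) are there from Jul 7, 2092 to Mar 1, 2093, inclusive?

68

Jul 7, 2092 is a Monday.
From Jul 7, 2092 to Mar 1, 2093 is 238 days inclusive.
238 = 7 × 34, so the span is exactly 34 full weeks.
Each full week contributes 2 weekend days (Sat, Sun): 34 × 2 = 68.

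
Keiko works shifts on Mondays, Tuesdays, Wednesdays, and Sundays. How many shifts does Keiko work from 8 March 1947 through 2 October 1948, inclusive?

8 March 1947 is a Saturday.
From 8 March 1947 to 2 October 1948 is 575 days inclusive.
575 = 7 × 82 + 1, so there are 82 full weeks plus 1 extra day.
Each full week contributes 4 days from the set (Mon, Tue, Wed, Sun): 82 × 4 = 328.
The 1 extra day is Saturday — none qualify.
Total: 328 + 0 = 328.

328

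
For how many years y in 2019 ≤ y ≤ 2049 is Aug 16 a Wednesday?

4

Day of week of August 16 in each year:
2019: Fri, 2020: Sun, 2021: Mon, 2022: Tue, 2023: Wed ✓, 2024: Fri, 2025: Sat, 2026: Sun, 2027: Mon, 2028: Wed ✓, 2029: Thu, 2030: Fri, 2031: Sat, 2032: Mon, 2033: Tue, 2034: Wed ✓, 2035: Thu, 2036: Sat, 2037: Sun, 2038: Mon, 2039: Tue, 2040: Thu, 2041: Fri, 2042: Sat, 2043: Sun, 2044: Tue, 2045: Wed ✓, 2046: Thu, 2047: Fri, 2048: Sun, 2049: Mon
Wednesdays: 2023, 2028, 2034, 2045.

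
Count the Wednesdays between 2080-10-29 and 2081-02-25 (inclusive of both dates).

17 Wednesdays

2080-10-29 is a Tuesday.
The range spans 120 days (inclusive of both endpoints).
120 = 7 × 17 + 1, so there are 17 full weeks plus 1 extra day.
Each full week contributes one Wednesday: 17 so far.
The 1 extra day is Tue — none qualify.
Total: 17 + 0 = 17.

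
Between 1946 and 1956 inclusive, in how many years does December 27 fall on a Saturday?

2

Day of week of December 27 in each year:
1946: Fri, 1947: Sat ✓, 1948: Mon, 1949: Tue, 1950: Wed, 1951: Thu, 1952: Sat ✓, 1953: Sun, 1954: Mon, 1955: Tue, 1956: Thu
Saturdays: 1947, 1952.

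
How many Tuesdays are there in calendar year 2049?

52

Jan 1, 2049 is a Friday.
That's 365 days from start to end, counting both.
365 = 7 × 52 + 1, so there are 52 full weeks plus 1 extra day.
Each full week contributes one Tuesday: 52 so far.
The 1 extra day is Fri — none qualify.
Total: 52 + 0 = 52.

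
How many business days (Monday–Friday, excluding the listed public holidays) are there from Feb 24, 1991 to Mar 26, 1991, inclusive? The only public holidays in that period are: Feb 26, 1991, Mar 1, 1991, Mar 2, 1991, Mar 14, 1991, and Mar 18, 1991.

18

Feb 24, 1991 is a Sunday.
From Feb 24, 1991 to Mar 26, 1991 is 31 days inclusive.
31 = 7 × 4 + 3, so there are 4 full weeks plus 3 extra days.
Each full week contributes 5 weekdays (Mon–Fri): 4 × 5 = 20.
The 3 extra days are Sunday, Monday, Tuesday — 2 of them qualify.
Total: 20 + 2 = 22.
Holidays: Feb 26, 1991 (Tue); Mar 1, 1991 (Fri); Mar 2, 1991 (Sat); Mar 14, 1991 (Thu); Mar 18, 1991 (Mon).
4 of the 5 holidays fall on weekdays; the rest are weekends and were already excluded.
Business days: 22 − 4 = 18.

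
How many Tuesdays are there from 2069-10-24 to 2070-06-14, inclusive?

33 Tuesdays

2069-10-24 is a Thursday.
From 2069-10-24 to 2070-06-14 is 234 days inclusive.
234 = 7 × 33 + 3, so there are 33 full weeks plus 3 extra days.
Each full week contributes one Tuesday: 33 so far.
The 3 extra days are Thursday, Friday, Saturday — none qualify.
Total: 33 + 0 = 33.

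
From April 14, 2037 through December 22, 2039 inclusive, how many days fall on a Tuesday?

April 14, 2037 is a Tuesday.
The range spans 983 days (inclusive of both endpoints).
983 = 7 × 140 + 3, so there are 140 full weeks plus 3 extra days.
Each full week contributes one Tuesday: 140 so far.
The 3 extra days are Tue, Wed, Thu — 1 of them qualifies.
Total: 140 + 1 = 141.

141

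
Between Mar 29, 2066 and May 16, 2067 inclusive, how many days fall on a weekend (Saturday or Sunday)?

118

Mar 29, 2066 is a Monday.
From Mar 29, 2066 to May 16, 2067 is 414 days inclusive.
414 = 7 × 59 + 1, so there are 59 full weeks plus 1 extra day.
Each full week contributes 2 weekend days (Sat, Sun): 59 × 2 = 118.
The 1 extra day is Monday — none qualify.
Total: 118 + 0 = 118.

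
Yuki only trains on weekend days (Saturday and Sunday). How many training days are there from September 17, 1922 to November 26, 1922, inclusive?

21

September 17, 1922 is a Sunday.
The range spans 71 days (inclusive of both endpoints).
71 = 7 × 10 + 1, so there are 10 full weeks plus 1 extra day.
Each full week contributes 2 weekend days (Sat, Sun): 10 × 2 = 20.
The 1 extra day is Sunday — 1 of them qualifies.
Total: 20 + 1 = 21.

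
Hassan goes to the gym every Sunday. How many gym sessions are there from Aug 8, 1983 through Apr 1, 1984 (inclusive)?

34 Sundays

Aug 8, 1983 is a Monday.
That's 238 days from start to end, counting both.
238 = 7 × 34, so the span is exactly 34 full weeks.
Each full week contributes one Sunday: 34 so far.
Total: 34.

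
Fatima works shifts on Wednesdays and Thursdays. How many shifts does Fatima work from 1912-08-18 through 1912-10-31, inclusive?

22

1912-08-18 is a Sunday.
The range spans 75 days (inclusive of both endpoints).
75 = 7 × 10 + 5, so there are 10 full weeks plus 5 extra days.
Each full week contributes 2 days from the set (Wed, Thu): 10 × 2 = 20.
The 5 extra days are Sunday, Monday, Tuesday, Wednesday, Thursday — 2 of them qualify.
Total: 20 + 2 = 22.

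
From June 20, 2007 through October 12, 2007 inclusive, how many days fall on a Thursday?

June 20, 2007 is a Wednesday.
The range spans 115 days (inclusive of both endpoints).
115 = 7 × 16 + 3, so there are 16 full weeks plus 3 extra days.
Each full week contributes one Thursday: 16 so far.
The 3 extra days are Wed, Thu, Fri — 1 of them qualifies.
Total: 16 + 1 = 17.

17 Thursdays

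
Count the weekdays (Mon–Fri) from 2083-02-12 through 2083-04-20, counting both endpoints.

2083-02-12 is a Friday.
From 2083-02-12 to 2083-04-20 is 68 days inclusive.
68 = 7 × 9 + 5, so there are 9 full weeks plus 5 extra days.
Each full week contributes 5 weekdays (Mon–Fri): 9 × 5 = 45.
The 5 extra days are Fri, Sat, Sun, Mon, Tue — 3 of them qualify.
Total: 45 + 3 = 48.

48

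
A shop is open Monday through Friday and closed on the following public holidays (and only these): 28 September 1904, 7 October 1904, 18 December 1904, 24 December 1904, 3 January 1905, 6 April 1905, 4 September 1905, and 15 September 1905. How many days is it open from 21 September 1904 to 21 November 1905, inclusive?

299

21 September 1904 is a Wednesday.
That's 427 days from start to end, counting both.
427 = 7 × 61, so the span is exactly 61 full weeks.
Each full week contributes 5 weekdays (Mon–Fri): 61 × 5 = 305.
Total: 305.
Holidays: 28 September 1904 (Wed); 7 October 1904 (Fri); 18 December 1904 (Sun); 24 December 1904 (Sat); 3 January 1905 (Tue); 6 April 1905 (Thu); 4 September 1905 (Mon); 15 September 1905 (Fri).
6 of the 8 holidays fall on weekdays; the rest are weekends and were already excluded.
Business days: 305 − 6 = 299.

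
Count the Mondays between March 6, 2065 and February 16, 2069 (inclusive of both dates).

206 Mondays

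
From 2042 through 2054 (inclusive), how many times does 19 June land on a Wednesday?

2

Day of week of June 19 in each year:
2042: Thu, 2043: Fri, 2044: Sun, 2045: Mon, 2046: Tue, 2047: Wed ✓, 2048: Fri, 2049: Sat, 2050: Sun, 2051: Mon, 2052: Wed ✓, 2053: Thu, 2054: Fri
Wednesdays: 2047, 2052.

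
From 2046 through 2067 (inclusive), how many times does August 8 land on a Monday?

3

Day of week of August 8 in each year:
2046: Wed, 2047: Thu, 2048: Sat, 2049: Sun, 2050: Mon ✓, 2051: Tue, 2052: Thu, 2053: Fri, 2054: Sat, 2055: Sun, 2056: Tue, 2057: Wed, 2058: Thu, 2059: Fri, 2060: Sun, 2061: Mon ✓, 2062: Tue, 2063: Wed, 2064: Fri, 2065: Sat, 2066: Sun, 2067: Mon ✓
Mondays: 2050, 2061, 2067.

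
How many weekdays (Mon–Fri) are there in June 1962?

21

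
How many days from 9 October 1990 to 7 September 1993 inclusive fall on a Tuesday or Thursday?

9 October 1990 is a Tuesday.
The range spans 1065 days (inclusive of both endpoints).
1065 = 7 × 152 + 1, so there are 152 full weeks plus 1 extra day.
Each full week contributes 2 days from the set (Tue, Thu): 152 × 2 = 304.
The 1 extra day is Tue — 1 of them qualifies.
Total: 304 + 1 = 305.

305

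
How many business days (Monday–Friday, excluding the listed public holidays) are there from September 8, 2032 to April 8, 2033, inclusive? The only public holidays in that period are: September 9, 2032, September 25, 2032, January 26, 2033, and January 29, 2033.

151

September 8, 2032 is a Wednesday.
The range spans 213 days (inclusive of both endpoints).
213 = 7 × 30 + 3, so there are 30 full weeks plus 3 extra days.
Each full week contributes 5 weekdays (Mon–Fri): 30 × 5 = 150.
The 3 extra days are Wed, Thu, Fri — 3 of them qualify.
Total: 150 + 3 = 153.
Holidays: September 9, 2032 (Thu); September 25, 2032 (Sat); January 26, 2033 (Wed); January 29, 2033 (Sat).
2 of the 4 holidays fall on weekdays; the rest are weekends and were already excluded.
Business days: 153 − 2 = 151.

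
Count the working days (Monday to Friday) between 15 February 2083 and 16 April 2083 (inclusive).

45

15 February 2083 is a Monday.
The range spans 61 days (inclusive of both endpoints).
61 = 7 × 8 + 5, so there are 8 full weeks plus 5 extra days.
Each full week contributes 5 weekdays (Mon–Fri): 8 × 5 = 40.
The 5 extra days are Monday, Tuesday, Wednesday, Thursday, Friday — 5 of them qualify.
Total: 40 + 5 = 45.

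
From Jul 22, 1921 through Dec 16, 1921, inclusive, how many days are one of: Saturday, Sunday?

Jul 22, 1921 is a Friday.
That's 148 days from start to end, counting both.
148 = 7 × 21 + 1, so there are 21 full weeks plus 1 extra day.
Each full week contributes 2 days from the set (Sat, Sun): 21 × 2 = 42.
The 1 extra day is Fri — none qualify.
Total: 42 + 0 = 42.

42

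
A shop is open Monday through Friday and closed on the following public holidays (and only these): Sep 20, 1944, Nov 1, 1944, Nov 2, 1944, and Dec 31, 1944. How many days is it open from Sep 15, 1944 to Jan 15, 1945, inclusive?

Sep 15, 1944 is a Friday.
The range spans 123 days (inclusive of both endpoints).
123 = 7 × 17 + 4, so there are 17 full weeks plus 4 extra days.
Each full week contributes 5 weekdays (Mon–Fri): 17 × 5 = 85.
The 4 extra days are Fri, Sat, Sun, Mon — 2 of them qualify.
Total: 85 + 2 = 87.
Holidays: Sep 20, 1944 (Wed); Nov 1, 1944 (Wed); Nov 2, 1944 (Thu); Dec 31, 1944 (Sun).
3 of the 4 holidays fall on weekdays; the rest are weekends and were already excluded.
Business days: 87 − 3 = 84.

84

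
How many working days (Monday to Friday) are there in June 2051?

2051-06-01 is a Thursday.
That's 30 days from start to end, counting both.
30 = 7 × 4 + 2, so there are 4 full weeks plus 2 extra days.
Each full week contributes 5 weekdays (Mon–Fri): 4 × 5 = 20.
The 2 extra days are Thu, Fri — 2 of them qualify.
Total: 20 + 2 = 22.

22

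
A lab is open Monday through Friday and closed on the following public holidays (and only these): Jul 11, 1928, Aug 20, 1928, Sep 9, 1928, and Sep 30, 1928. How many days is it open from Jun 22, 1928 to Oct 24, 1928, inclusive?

87

Jun 22, 1928 is a Friday.
The range spans 125 days (inclusive of both endpoints).
125 = 7 × 17 + 6, so there are 17 full weeks plus 6 extra days.
Each full week contributes 5 weekdays (Mon–Fri): 17 × 5 = 85.
The 6 extra days are Friday, Saturday, Sunday, Monday, Tuesday, Wednesday — 4 of them qualify.
Total: 85 + 4 = 89.
Holidays: Jul 11, 1928 (Wed); Aug 20, 1928 (Mon); Sep 9, 1928 (Sun); Sep 30, 1928 (Sun).
2 of the 4 holidays fall on weekdays; the rest are weekends and were already excluded.
Business days: 89 − 2 = 87.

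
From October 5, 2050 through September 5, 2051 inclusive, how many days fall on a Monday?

48

October 5, 2050 is a Wednesday.
The range spans 336 days (inclusive of both endpoints).
336 = 7 × 48, so the span is exactly 48 full weeks.
Each full week contributes one Monday: 48 so far.
Total: 48.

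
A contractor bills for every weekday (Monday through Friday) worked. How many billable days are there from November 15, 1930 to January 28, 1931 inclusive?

53 weekdays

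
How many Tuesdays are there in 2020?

Jan 1, 2020 is a Wednesday.
That's 366 days from start to end, counting both.
366 = 7 × 52 + 2, so there are 52 full weeks plus 2 extra days.
Each full week contributes one Tuesday: 52 so far.
The 2 extra days are Wednesday, Thursday — none qualify.
Total: 52 + 0 = 52.

52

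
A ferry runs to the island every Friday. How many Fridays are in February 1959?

1959-02-01 is a Sunday.
The range spans 28 days (inclusive of both endpoints).
28 = 7 × 4, so the span is exactly 4 full weeks.
Each full week contributes one Friday: 4 so far.
Total: 4.

4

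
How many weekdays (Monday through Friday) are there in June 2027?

22 weekdays

June 1, 2027 is a Tuesday.
From June 1, 2027 to June 30, 2027 is 30 days inclusive.
30 = 7 × 4 + 2, so there are 4 full weeks plus 2 extra days.
Each full week contributes 5 weekdays (Mon–Fri): 4 × 5 = 20.
The 2 extra days are Tuesday, Wednesday — 2 of them qualify.
Total: 20 + 2 = 22.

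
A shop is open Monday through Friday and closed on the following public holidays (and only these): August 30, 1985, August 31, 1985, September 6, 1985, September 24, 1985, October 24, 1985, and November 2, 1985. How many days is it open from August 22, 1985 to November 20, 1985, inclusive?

61

August 22, 1985 is a Thursday.
That's 91 days from start to end, counting both.
91 = 7 × 13, so the span is exactly 13 full weeks.
Each full week contributes 5 weekdays (Mon–Fri): 13 × 5 = 65.
Holidays: August 30, 1985 (Fri); August 31, 1985 (Sat); September 6, 1985 (Fri); September 24, 1985 (Tue); October 24, 1985 (Thu); November 2, 1985 (Sat).
4 of the 6 holidays fall on weekdays; the rest are weekends and were already excluded.
Business days: 65 − 4 = 61.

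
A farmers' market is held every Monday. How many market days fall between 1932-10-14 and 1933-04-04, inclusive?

25

1932-10-14 is a Friday.
The range spans 173 days (inclusive of both endpoints).
173 = 7 × 24 + 5, so there are 24 full weeks plus 5 extra days.
Each full week contributes one Monday: 24 so far.
The 5 extra days are Fri, Sat, Sun, Mon, Tue — 1 of them qualifies.
Total: 24 + 1 = 25.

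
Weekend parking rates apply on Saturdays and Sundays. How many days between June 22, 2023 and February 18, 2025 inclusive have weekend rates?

174

June 22, 2023 is a Thursday.
That's 608 days from start to end, counting both.
608 = 7 × 86 + 6, so there are 86 full weeks plus 6 extra days.
Each full week contributes 2 weekend days (Sat, Sun): 86 × 2 = 172.
The 6 extra days are Thu, Fri, Sat, Sun, Mon, Tue — 2 of them qualify.
Total: 172 + 2 = 174.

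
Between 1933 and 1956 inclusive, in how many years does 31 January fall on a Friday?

Day of week of January 31 in each year:
1933: Tue, 1934: Wed, 1935: Thu, 1936: Fri ✓, 1937: Sun, 1938: Mon, 1939: Tue, 1940: Wed, 1941: Fri ✓, 1942: Sat, 1943: Sun, 1944: Mon, 1945: Wed, 1946: Thu, 1947: Fri ✓, 1948: Sat, 1949: Mon, 1950: Tue, 1951: Wed, 1952: Thu, 1953: Sat, 1954: Sun, 1955: Mon, 1956: Tue
Fridays: 1936, 1941, 1947.

3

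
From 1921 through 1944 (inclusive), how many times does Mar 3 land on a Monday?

Day of week of March 3 in each year:
1921: Thu, 1922: Fri, 1923: Sat, 1924: Mon ✓, 1925: Tue, 1926: Wed, 1927: Thu, 1928: Sat, 1929: Sun, 1930: Mon ✓, 1931: Tue, 1932: Thu, 1933: Fri, 1934: Sat, 1935: Sun, 1936: Tue, 1937: Wed, 1938: Thu, 1939: Fri, 1940: Sun, 1941: Mon ✓, 1942: Tue, 1943: Wed, 1944: Fri
Mondays: 1924, 1930, 1941.

3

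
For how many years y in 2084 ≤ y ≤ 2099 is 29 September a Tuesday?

2

Day of week of September 29 in each year:
2084: Fri, 2085: Sat, 2086: Sun, 2087: Mon, 2088: Wed, 2089: Thu, 2090: Fri, 2091: Sat, 2092: Mon, 2093: Tue ✓, 2094: Wed, 2095: Thu, 2096: Sat, 2097: Sun, 2098: Mon, 2099: Tue ✓
Tuesdays: 2093, 2099.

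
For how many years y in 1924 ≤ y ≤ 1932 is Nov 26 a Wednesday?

Day of week of November 26 in each year:
1924: Wed ✓, 1925: Thu, 1926: Fri, 1927: Sat, 1928: Mon, 1929: Tue, 1930: Wed ✓, 1931: Thu, 1932: Sat
Wednesdays: 1924, 1930.

2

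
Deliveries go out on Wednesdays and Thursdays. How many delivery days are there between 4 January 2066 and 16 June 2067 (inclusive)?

152

4 January 2066 is a Monday.
From 4 January 2066 to 16 June 2067 is 529 days inclusive.
529 = 7 × 75 + 4, so there are 75 full weeks plus 4 extra days.
Each full week contributes 2 days from the set (Wed, Thu): 75 × 2 = 150.
The 4 extra days are Monday, Tuesday, Wednesday, Thursday — 2 of them qualify.
Total: 150 + 2 = 152.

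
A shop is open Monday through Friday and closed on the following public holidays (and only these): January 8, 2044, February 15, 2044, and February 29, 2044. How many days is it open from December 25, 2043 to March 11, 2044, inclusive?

53

December 25, 2043 is a Friday.
From December 25, 2043 to March 11, 2044 is 78 days inclusive.
78 = 7 × 11 + 1, so there are 11 full weeks plus 1 extra day.
Each full week contributes 5 weekdays (Mon–Fri): 11 × 5 = 55.
The 1 extra day is Friday — 1 of them qualifies.
Total: 55 + 1 = 56.
Holidays: January 8, 2044 (Fri); February 15, 2044 (Mon); February 29, 2044 (Mon).
All 3 holidays fall on weekdays, so subtract 3.
Business days: 56 − 3 = 53.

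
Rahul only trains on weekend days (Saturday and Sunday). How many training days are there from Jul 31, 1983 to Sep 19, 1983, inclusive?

15

Jul 31, 1983 is a Sunday.
From Jul 31, 1983 to Sep 19, 1983 is 51 days inclusive.
51 = 7 × 7 + 2, so there are 7 full weeks plus 2 extra days.
Each full week contributes 2 weekend days (Sat, Sun): 7 × 2 = 14.
The 2 extra days are Sunday, Monday — 1 of them qualifies.
Total: 14 + 1 = 15.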